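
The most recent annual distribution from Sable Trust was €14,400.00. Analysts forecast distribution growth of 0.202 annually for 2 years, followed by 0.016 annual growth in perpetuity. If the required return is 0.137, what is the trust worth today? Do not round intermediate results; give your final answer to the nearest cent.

D_1 = 17308.80000
D_2 = 20805.17760
Terminal value at year 2: TV = D_2×(1+g_2)/(r−g_2) = 21138.06044/0.121 = 174694.71439
P_0 = D_1/(1+r)^1 + D_2/(1+r)^2 + TV/(1+r)^2
    = 15223.21900 + 16093.49977 + 135132.19639 = 166448.91515

€166448.92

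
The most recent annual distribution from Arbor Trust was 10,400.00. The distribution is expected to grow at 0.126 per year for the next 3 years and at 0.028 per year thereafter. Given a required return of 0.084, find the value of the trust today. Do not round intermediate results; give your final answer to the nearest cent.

D_1 = 11710.40000
D_2 = 13185.91040
D_3 = 14847.33511
Terminal value at year 3: TV = D_3×(1+g_2)/(r−g_2) = 15263.06049/0.056 = 272554.65167
P_0 = D_1/(1+r)^1 + D_2/(1+r)^2 + D_3/(1+r)^3 + TV/(1+r)^3
    = 10802.95203 + 11221.51659 + 11656.29860 + 213976.33858 = 247657.10580

247657.11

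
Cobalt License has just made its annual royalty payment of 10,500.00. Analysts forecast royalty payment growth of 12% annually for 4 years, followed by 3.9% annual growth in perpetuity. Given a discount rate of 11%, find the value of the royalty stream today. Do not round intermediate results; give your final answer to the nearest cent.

202221.83

D_1 = 11760.00000
D_2 = 13171.20000
D_3 = 14751.74400
D_4 = 16521.95328
Terminal value at year 4: TV = D_4×(1+g_2)/(r−g_2) = 17166.30946/0.071 = 241779.00645
P_0 = D_1/(1+r)^1 + D_2/(1+r)^2 + D_3/(1+r)^3 + D_4/(1+r)^4 + TV/(1+r)^4
    = 10594.59459 + 10690.04139 + 10786.34807 + 10883.52238 + 159267.32045 = 202221.82688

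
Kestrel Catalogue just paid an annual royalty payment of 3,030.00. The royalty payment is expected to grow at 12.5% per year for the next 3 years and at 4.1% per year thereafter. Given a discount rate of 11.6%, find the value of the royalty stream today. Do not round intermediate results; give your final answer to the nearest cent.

D_1 = 3408.75000
D_2 = 3834.84375
D_3 = 4314.19922
Terminal value at year 3: TV = D_3×(1+g_2)/(r−g_2) = 4491.08139/0.075 = 59881.08516
P_0 = D_1/(1+r)^1 + D_2/(1+r)^2 + D_3/(1+r)^3 + TV/(1+r)^3
    = 3054.43548 + 3079.06803 + 3103.89922 + 43082.12120 = 52319.52393

52319.52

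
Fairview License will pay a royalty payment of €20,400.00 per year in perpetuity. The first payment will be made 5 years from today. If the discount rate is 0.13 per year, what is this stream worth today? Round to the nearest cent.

€96243.86

Value at end of year 4: C / r = €20,400.00 / 0.13 = €156,923.0769
Discount to today: PV = €156,923.0769 / (1 + 0.13)^4 = €156,923.0769 / 1.630474 = €96,243.86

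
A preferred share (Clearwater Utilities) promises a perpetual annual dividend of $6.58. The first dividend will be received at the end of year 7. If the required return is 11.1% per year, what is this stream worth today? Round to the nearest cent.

$31.52

Value at end of year 6: C / r = $6.58 / 0.111 = $59.2793
Discount to today: PV = $59.2793 / (1 + 0.111)^6 = $59.2793 / 1.880548 = $31.52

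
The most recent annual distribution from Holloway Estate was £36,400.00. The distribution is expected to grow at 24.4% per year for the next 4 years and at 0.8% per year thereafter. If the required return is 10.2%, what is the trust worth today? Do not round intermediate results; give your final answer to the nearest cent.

£832801.07

D_1 = 45281.60000
D_2 = 56330.31040
D_3 = 70074.90614
D_4 = 87173.18324
Terminal value at year 4: TV = D_4×(1+g_2)/(r−g_2) = 87870.56870/0.094 = 934793.28405
P_0 = D_1/(1+r)^1 + D_2/(1+r)^2 + D_3/(1+r)^3 + D_4/(1+r)^4 + TV/(1+r)^4
    = 41090.38113 + 46385.14893 + 52362.18264 + 59109.39674 + 633853.95648 = 832801.06591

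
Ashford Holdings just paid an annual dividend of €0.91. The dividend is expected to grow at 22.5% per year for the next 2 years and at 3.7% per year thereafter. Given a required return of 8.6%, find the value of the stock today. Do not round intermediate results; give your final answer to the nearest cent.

D_1 = 1.11475
D_2 = 1.36557
Terminal value at year 2: TV = D_2×(1+g_2)/(r−g_2) = 1.41609/0.049 = 28.89989
P_0 = D_1/(1+r)^1 + D_2/(1+r)^2 + TV/(1+r)^2
    = 1.02647 + 1.15785 + 24.50398 = 26.68831

€26.69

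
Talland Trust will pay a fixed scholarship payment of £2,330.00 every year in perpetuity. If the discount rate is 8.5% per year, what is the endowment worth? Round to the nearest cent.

£27411.76

Level perpetuity: PV = C / r = £2,330.00 / 0.085 = £27,411.76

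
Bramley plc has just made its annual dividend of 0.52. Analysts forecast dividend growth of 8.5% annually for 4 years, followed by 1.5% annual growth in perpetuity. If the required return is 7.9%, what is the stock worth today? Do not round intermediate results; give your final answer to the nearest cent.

D_1 = 0.56420
D_2 = 0.61216
D_3 = 0.66419
D_4 = 0.72065
Terminal value at year 4: TV = D_4×(1+g_2)/(r−g_2) = 0.73146/0.064 = 11.42900
P_0 = D_1/(1+r)^1 + D_2/(1+r)^2 + D_3/(1+r)^3 + D_4/(1+r)^4 + TV/(1+r)^4
    = 0.52289 + 0.52580 + 0.52872 + 0.53166 + 8.43184 = 10.54092

10.54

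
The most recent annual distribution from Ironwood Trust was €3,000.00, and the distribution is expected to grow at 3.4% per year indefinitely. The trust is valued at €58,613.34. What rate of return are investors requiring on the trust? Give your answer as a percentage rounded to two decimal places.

8.69%

D₁ = €3,000.00 × 1.034 = €3,102.0000
P = D₁/(r − g) ⇒ r = D₁/P + g = €3,102.0000/€58,613.34 + 0.034 = 0.052923 + 0.034 = 0.086923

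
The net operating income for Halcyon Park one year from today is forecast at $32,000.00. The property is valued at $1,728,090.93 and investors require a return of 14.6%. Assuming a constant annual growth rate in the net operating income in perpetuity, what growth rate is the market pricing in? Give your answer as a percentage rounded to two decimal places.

P = D₁/(r−g) ⇒ g = r − D₁/P = 0.146 − $32,000.00/$1,728,090.93 = 0.127482

12.75%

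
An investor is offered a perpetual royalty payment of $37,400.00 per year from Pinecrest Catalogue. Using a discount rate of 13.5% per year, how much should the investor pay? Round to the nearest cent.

Level perpetuity: PV = C / r = $37,400.00 / 0.135 = $277,037.04

$277037.04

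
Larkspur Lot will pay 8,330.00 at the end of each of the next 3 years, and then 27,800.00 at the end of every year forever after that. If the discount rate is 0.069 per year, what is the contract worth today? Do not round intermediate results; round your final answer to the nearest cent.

PV of 3-year annuity: 8,330.00 × [1 − (1+0.069)^−3] / 0.069 = 21900.55425
Perpetuity value at year 3: 27,800.00 / 0.069 = 402898.55072
PV of perpetuity: 402898.55072 / (1+0.069)^3 = 329809.06594
Total PV = 21900.55425 + 329809.06594 = 351709.62019

351709.62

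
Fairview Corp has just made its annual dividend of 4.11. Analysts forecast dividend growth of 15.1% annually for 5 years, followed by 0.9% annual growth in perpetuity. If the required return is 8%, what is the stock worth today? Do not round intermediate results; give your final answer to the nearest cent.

105.28

D_1 = 4.73061
D_2 = 5.44493
D_3 = 6.26712
D_4 = 7.21345
D_5 = 8.30268
Terminal value at year 5: TV = D_5×(1+g_2)/(r−g_2) = 8.37741/0.071 = 117.99165
P_0 = D_1/(1+r)^1 + D_2/(1+r)^2 + D_3/(1+r)^3 + D_4/(1+r)^4 + D_5/(1+r)^5 + TV/(1+r)^5
    = 4.38019 + 4.66815 + 4.97504 + 5.30210 + 5.65067 + 80.30313 = 105.27929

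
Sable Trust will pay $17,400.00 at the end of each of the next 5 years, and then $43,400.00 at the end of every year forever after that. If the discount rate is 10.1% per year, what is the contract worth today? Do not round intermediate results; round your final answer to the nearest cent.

$331393.79

PV of 5-year annuity: $17,400.00 × [1 − (1+0.101)^−5] / 0.101 = 65791.53030
Perpetuity value at year 5: $43,400.00 / 0.101 = 429702.97030
PV of perpetuity: 429702.97030 / (1+0.101)^5 = 265602.25680
Total PV = 65791.53030 + 265602.25680 = 331393.78709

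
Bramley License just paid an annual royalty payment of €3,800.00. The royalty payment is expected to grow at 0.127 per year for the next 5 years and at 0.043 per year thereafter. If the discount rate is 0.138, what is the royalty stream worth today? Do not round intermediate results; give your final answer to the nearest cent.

D_1 = 4282.60000
D_2 = 4826.49020
D_3 = 5439.45446
D_4 = 6130.26517
D_5 = 6908.80885
Terminal value at year 5: TV = D_5×(1+g_2)/(r−g_2) = 7205.88763/0.095 = 75851.44872
P_0 = D_1/(1+r)^1 + D_2/(1+r)^2 + D_3/(1+r)^3 + D_4/(1+r)^4 + D_5/(1+r)^5 + TV/(1+r)^5
    = 3763.26889 + 3726.89283 + 3690.86838 + 3655.19215 + 3619.86077 + 39742.26086 = 58198.34389

€58198.34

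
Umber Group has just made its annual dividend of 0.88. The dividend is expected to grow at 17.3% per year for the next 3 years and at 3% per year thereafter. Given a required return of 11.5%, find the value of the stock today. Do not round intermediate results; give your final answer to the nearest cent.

15.34

D_1 = 1.03224
D_2 = 1.21082
D_3 = 1.42029
Terminal value at year 3: TV = D_3×(1+g_2)/(r−g_2) = 1.46290/0.085 = 17.21056
P_0 = D_1/(1+r)^1 + D_2/(1+r)^2 + D_3/(1+r)^3 + TV/(1+r)^3
    = 0.92578 + 0.97393 + 1.02459 + 12.41568 = 15.33998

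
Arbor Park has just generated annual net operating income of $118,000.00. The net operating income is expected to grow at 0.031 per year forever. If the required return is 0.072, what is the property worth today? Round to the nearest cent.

D₁ = D₀ × (1 + g) = $118,000.00 × 1.031 = $121,658.0000
Growing perpetuity: P = D₁ / (r − g) = $121,658.0000 / (0.072 − 0.031) = $2,967,268.29

$2967268.29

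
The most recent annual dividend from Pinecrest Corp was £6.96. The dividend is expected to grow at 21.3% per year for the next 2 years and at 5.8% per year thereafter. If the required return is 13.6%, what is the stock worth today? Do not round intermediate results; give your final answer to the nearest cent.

D_1 = 8.44248
D_2 = 10.24073
Terminal value at year 2: TV = D_2×(1+g_2)/(r−g_2) = 10.83469/0.078 = 138.90629
P_0 = D_1/(1+r)^1 + D_2/(1+r)^2 + TV/(1+r)^2
    = 7.43176 + 7.93550 + 107.63791 = 123.00517

£123.01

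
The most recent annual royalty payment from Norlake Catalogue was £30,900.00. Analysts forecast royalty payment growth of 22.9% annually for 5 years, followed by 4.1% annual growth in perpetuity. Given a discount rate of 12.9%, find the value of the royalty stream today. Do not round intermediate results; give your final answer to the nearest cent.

£759484.45

D_1 = 37976.10000
D_2 = 46672.62690
D_3 = 57360.65846
D_4 = 70496.24925
D_5 = 86639.89033
Terminal value at year 5: TV = D_5×(1+g_2)/(r−g_2) = 90192.12583/0.088 = 1024910.52078
P_0 = D_1/(1+r)^1 + D_2/(1+r)^2 + D_3/(1+r)^3 + D_4/(1+r)^4 + D_5/(1+r)^5 + TV/(1+r)^5
    = 33636.93534 + 36616.29188 + 39859.54183 + 43390.05926 + 47233.28860 + 558748.33448 = 759484.45139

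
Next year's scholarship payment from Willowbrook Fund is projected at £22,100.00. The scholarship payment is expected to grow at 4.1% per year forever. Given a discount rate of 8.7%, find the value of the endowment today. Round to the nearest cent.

Growing perpetuity: P = D₁ / (r − g) = £22,100.0000 / (0.087 − 0.041) = £480,434.78

£480434.78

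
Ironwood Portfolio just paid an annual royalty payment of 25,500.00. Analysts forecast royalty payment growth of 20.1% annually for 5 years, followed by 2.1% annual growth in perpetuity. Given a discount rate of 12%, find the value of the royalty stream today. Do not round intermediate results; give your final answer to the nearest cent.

530847.83

D_1 = 30625.50000
D_2 = 36781.22550
D_3 = 44174.25183
D_4 = 53053.27644
D_5 = 63716.98501
Terminal value at year 5: TV = D_5×(1+g_2)/(r−g_2) = 65055.04169/0.099 = 657121.63326
P_0 = D_1/(1+r)^1 + D_2/(1+r)^2 + D_3/(1+r)^3 + D_4/(1+r)^4 + D_5/(1+r)^5 + TV/(1+r)^5
    = 27344.19643 + 29321.76778 + 31442.35991 + 33716.31630 + 36154.72846 + 372868.46218 = 530847.83106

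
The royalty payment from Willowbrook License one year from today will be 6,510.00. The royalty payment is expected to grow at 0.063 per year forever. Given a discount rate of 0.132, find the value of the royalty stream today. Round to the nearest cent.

Growing perpetuity: P = D₁ / (r − g) = 6,510.0000 / (0.132 − 0.063) = 94,347.83

94347.83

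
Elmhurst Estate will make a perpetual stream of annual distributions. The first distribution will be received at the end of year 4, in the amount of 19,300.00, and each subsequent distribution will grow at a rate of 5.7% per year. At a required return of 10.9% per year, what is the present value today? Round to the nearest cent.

Value at end of year 3: C₁ / (r − g) = 19,300.00 / (0.109 − 0.057) = 371,153.8462
Discount to today: PV = 371,153.8462 / (1 + 0.109)^3 = 371,153.8462 / 1.363938 = 272,119.29

272119.29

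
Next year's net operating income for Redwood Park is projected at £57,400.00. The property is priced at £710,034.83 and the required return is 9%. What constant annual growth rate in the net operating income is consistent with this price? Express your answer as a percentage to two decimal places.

0.92%

P = D₁/(r−g) ⇒ g = r − D₁/P = 0.09 − £57,400.00/£710,034.83 = 0.009159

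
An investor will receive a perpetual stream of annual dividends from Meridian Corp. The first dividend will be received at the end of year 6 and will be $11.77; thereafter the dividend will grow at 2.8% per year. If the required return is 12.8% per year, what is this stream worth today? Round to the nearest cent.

Value at end of year 5: C₁ / (r − g) = $11.77 / (0.128 − 0.028) = $117.7000
Discount to today: PV = $117.7000 / (1 + 0.128)^5 = $117.7000 / 1.826188 = $64.45

$64.45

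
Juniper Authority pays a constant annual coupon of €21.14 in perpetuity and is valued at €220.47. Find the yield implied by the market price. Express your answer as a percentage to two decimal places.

9.59%

P = C/r ⇒ r = C/P = €21.14/€220.47 = 0.095886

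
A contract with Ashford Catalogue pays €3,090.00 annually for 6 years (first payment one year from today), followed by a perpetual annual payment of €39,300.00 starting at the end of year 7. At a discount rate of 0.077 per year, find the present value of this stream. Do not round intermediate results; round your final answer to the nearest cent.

€341460.71

PV of 6-year annuity: €3,090.00 × [1 − (1+0.077)^−6] / 0.077 = 14415.63952
Perpetuity value at year 6: €39,300.00 / 0.077 = 510389.61039
PV of perpetuity: 510389.61039 / (1+0.077)^6 = 327045.06896
Total PV = 14415.63952 + 327045.06896 = 341460.70847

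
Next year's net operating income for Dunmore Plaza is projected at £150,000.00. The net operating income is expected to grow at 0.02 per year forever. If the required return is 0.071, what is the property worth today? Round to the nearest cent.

Growing perpetuity: P = D₁ / (r − g) = £150,000.0000 / (0.071 − 0.02) = £2,941,176.47

£2941176.47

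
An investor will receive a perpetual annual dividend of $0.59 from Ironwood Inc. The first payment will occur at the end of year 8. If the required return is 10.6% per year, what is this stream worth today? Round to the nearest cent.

$2.75

Value at end of year 7: C / r = $0.59 / 0.106 = $5.5660
Discount to today: PV = $5.5660 / (1 + 0.106)^7 = $5.5660 / 2.024351 = $2.75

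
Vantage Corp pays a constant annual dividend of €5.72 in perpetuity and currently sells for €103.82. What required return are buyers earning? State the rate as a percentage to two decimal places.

P = C/r ⇒ r = C/P = €5.72/€103.82 = 0.055095

5.51%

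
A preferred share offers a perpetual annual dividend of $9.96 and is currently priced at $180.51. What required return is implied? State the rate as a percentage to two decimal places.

P = C/r ⇒ r = C/P = $9.96/$180.51 = 0.055177

5.52%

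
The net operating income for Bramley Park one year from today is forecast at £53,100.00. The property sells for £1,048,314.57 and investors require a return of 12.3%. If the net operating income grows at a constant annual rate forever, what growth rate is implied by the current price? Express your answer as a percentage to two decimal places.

P = D₁/(r−g) ⇒ g = r − D₁/P = 0.123 − £53,100.00/£1,048,314.57 = 0.072347

7.23%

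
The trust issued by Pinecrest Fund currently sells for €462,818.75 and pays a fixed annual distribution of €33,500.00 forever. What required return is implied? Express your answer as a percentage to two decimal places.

P = C/r ⇒ r = C/P = €33,500.00/€462,818.75 = 0.072383

7.24%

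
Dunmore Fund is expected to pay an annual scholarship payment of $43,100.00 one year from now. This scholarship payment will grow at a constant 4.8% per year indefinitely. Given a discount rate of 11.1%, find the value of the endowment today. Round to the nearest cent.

Growing perpetuity: P = D₁ / (r − g) = $43,100.0000 / (0.111 − 0.048) = $684,126.98

$684126.98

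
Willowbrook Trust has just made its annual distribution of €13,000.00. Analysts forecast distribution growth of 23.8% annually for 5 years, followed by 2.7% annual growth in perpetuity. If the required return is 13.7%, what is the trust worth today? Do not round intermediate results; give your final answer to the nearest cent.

D_1 = 16094.00000
D_2 = 19924.37200
D_3 = 24666.37254
D_4 = 30536.96920
D_5 = 37804.76787
Terminal value at year 5: TV = D_5×(1+g_2)/(r−g_2) = 38825.49660/0.11 = 352959.06001
P_0 = D_1/(1+r)^1 + D_2/(1+r)^2 + D_3/(1+r)^3 + D_4/(1+r)^4 + D_5/(1+r)^5 + TV/(1+r)^5
    = 14154.79332 + 15412.16722 + 16781.23396 + 18271.91525 + 19895.01415 + 185747.08662 = 270262.21051

€270262.21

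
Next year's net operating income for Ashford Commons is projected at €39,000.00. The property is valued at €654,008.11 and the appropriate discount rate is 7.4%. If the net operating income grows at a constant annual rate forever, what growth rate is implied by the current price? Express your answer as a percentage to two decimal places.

1.44%

P = D₁/(r−g) ⇒ g = r − D₁/P = 0.074 − €39,000.00/€654,008.11 = 0.014368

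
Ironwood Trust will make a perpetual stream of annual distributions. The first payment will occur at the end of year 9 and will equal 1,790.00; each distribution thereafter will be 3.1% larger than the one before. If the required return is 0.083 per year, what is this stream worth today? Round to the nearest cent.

18189.55

Value at end of year 8: C₁ / (r − g) = 1,790.00 / (0.083 − 0.031) = 34,423.0769
Discount to today: PV = 34,423.0769 / (1 + 0.083)^8 = 34,423.0769 / 1.892464 = 18,189.55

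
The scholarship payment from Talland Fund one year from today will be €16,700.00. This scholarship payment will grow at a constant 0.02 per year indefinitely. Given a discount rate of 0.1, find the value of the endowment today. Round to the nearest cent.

Growing perpetuity: P = D₁ / (r − g) = €16,700.0000 / (0.1 − 0.02) = €208,750.00

€208750.00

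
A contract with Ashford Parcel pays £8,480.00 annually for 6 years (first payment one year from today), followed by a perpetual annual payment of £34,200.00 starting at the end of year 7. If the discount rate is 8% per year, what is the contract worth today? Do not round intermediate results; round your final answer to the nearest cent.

PV of 6-year annuity: £8,480.00 × [1 − (1+0.08)^−6] / 0.08 = 39202.01955
Perpetuity value at year 6: £34,200.00 / 0.08 = 427500.00000
PV of perpetuity: 427500.00000 / (1+0.08)^6 = 269397.51549
Total PV = 39202.01955 + 269397.51549 = 308599.53504

£308599.54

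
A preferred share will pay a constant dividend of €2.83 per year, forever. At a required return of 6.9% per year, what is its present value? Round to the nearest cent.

€41.01

Level perpetuity: PV = C / r = €2.83 / 0.069 = €41.01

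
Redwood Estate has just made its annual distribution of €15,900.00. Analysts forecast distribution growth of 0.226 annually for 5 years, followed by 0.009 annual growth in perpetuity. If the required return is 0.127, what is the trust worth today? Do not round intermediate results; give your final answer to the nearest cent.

D_1 = 19493.40000
D_2 = 23898.90840
D_3 = 29300.06170
D_4 = 35921.87564
D_5 = 44040.21954
Terminal value at year 5: TV = D_5×(1+g_2)/(r−g_2) = 44436.58151/0.118 = 376581.19926
P_0 = D_1/(1+r)^1 + D_2/(1+r)^2 + D_3/(1+r)^3 + D_4/(1+r)^4 + D_5/(1+r)^5 + TV/(1+r)^5
    = 17296.71695 + 18816.12687 + 20469.00758 + 22267.08366 + 24223.10965 + 207128.11553 = 310200.16022

€310200.16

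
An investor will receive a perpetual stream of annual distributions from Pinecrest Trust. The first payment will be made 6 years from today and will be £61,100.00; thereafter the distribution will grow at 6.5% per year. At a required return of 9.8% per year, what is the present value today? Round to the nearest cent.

Value at end of year 5: C₁ / (r − g) = £61,100.00 / (0.098 − 0.065) = £1,851,515.1515
Discount to today: PV = £1,851,515.1515 / (1 + 0.098)^5 = £1,851,515.1515 / 1.595922 = £1,160,153.81

£1160153.81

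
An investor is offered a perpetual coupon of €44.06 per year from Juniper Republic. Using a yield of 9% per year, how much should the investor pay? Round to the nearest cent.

Level perpetuity: PV = C / r = €44.06 / 0.09 = €489.56

€489.56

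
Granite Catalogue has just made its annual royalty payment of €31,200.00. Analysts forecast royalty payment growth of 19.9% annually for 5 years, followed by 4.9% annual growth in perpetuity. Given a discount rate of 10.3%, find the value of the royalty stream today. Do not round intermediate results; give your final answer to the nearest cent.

D_1 = 37408.80000
D_2 = 44853.15120
D_3 = 53778.92829
D_4 = 64480.93502
D_5 = 77312.64109
Terminal value at year 5: TV = D_5×(1+g_2)/(r−g_2) = 81100.96050/0.054 = 1501869.63889
P_0 = D_1/(1+r)^1 + D_2/(1+r)^2 + D_3/(1+r)^3 + D_4/(1+r)^4 + D_5/(1+r)^5 + TV/(1+r)^5
    = 33915.50317 + 36867.35114 + 40076.11425 + 43564.15320 + 47355.77488 + 919929.77492 = 1121708.67155

€1121708.67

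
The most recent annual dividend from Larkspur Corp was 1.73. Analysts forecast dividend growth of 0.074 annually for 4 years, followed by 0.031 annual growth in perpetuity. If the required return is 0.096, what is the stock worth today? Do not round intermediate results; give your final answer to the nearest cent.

31.88

D_1 = 1.85802
D_2 = 1.99551
D_3 = 2.14318
D_4 = 2.30178
Terminal value at year 4: TV = D_4×(1+g_2)/(r−g_2) = 2.37313/0.065 = 36.50972
P_0 = D_1/(1+r)^1 + D_2/(1+r)^2 + D_3/(1+r)^3 + D_4/(1+r)^4 + TV/(1+r)^4
    = 1.69527 + 1.66124 + 1.62790 + 1.59522 + 25.30267 = 31.88231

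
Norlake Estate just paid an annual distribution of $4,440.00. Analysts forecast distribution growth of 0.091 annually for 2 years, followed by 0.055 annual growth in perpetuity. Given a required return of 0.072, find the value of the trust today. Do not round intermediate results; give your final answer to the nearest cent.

$294512.53

D_1 = 4844.04000
D_2 = 5284.84764
Terminal value at year 2: TV = D_2×(1+g_2)/(r−g_2) = 5575.51426/0.017 = 327971.42707
P_0 = D_1/(1+r)^1 + D_2/(1+r)^2 + TV/(1+r)^2
    = 4518.69403 + 4598.78282 + 285395.05168 = 294512.52853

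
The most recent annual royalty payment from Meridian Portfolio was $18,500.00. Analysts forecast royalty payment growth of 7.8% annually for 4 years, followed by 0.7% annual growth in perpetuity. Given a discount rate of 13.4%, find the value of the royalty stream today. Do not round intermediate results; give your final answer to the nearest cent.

D_1 = 19943.00000
D_2 = 21498.55400
D_3 = 23175.44121
D_4 = 24983.12563
Terminal value at year 4: TV = D_4×(1+g_2)/(r−g_2) = 25158.00751/0.127 = 198094.54729
P_0 = D_1/(1+r)^1 + D_2/(1+r)^2 + D_3/(1+r)^3 + D_4/(1+r)^4 + TV/(1+r)^4
    = 17586.41975 + 16717.95458 + 15892.37658 + 15107.56786 + 119789.92781 = 185094.24657

$185094.25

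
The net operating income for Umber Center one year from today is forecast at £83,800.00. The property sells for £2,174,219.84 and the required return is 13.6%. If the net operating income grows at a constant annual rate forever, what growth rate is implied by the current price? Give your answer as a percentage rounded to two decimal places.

9.75%

P = D₁/(r−g) ⇒ g = r − D₁/P = 0.136 − £83,800.00/£2,174,219.84 = 0.097457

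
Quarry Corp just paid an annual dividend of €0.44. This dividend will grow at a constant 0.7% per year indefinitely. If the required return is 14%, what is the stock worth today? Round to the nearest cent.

€3.33

D₁ = D₀ × (1 + g) = €0.44 × 1.007 = €0.4431
Growing perpetuity: P = D₁ / (r − g) = €0.4431 / (0.14 − 0.007) = €3.33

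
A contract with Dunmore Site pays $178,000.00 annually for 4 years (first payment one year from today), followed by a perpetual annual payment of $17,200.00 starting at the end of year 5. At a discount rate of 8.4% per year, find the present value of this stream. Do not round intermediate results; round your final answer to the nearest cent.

$732644.17

PV of 4-year annuity: $178,000.00 × [1 − (1+0.084)^−4] / 0.084 = 584347.28574
Perpetuity value at year 4: $17,200.00 / 0.084 = 204761.90476
PV of perpetuity: 204761.90476 / (1+0.084)^4 = 148296.88614
Total PV = 584347.28574 + 148296.88614 = 732644.17188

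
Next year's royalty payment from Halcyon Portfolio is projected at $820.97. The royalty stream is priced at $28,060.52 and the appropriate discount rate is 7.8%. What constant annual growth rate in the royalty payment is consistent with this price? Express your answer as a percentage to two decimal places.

4.87%

P = D₁/(r−g) ⇒ g = r − D₁/P = 0.078 − $820.97/$28,060.52 = 0.048743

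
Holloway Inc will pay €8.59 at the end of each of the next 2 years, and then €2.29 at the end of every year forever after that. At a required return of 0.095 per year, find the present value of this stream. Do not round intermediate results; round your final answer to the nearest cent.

€35.11

PV of 2-year annuity: €8.59 × [1 − (1+0.095)^−2] / 0.095 = 15.00890
Perpetuity value at year 2: €2.29 / 0.095 = 24.10526
PV of perpetuity: 24.10526 / (1+0.095)^2 = 20.10405
Total PV = 15.00890 + 20.10405 = 35.11296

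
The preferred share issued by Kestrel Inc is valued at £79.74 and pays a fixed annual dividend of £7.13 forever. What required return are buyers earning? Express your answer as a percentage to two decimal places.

P = C/r ⇒ r = C/P = £7.13/£79.74 = 0.089416

8.94%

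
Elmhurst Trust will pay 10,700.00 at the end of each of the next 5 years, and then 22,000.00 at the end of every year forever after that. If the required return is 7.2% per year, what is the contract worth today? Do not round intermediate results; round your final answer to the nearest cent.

PV of 5-year annuity: 10,700.00 × [1 − (1+0.072)^−5] / 0.072 = 43638.17263
Perpetuity value at year 5: 22,000.00 / 0.072 = 305555.55556
PV of perpetuity: 305555.55556 / (1+0.072)^5 = 215832.20996
Total PV = 43638.17263 + 215832.20996 = 259470.38259

259470.38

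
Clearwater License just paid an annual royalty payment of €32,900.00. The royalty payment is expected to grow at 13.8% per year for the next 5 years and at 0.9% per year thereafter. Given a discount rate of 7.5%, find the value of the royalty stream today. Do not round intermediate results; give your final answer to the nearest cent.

€864453.41

D_1 = 37440.20000
D_2 = 42606.94760
D_3 = 48486.70637
D_4 = 55177.87185
D_5 = 62792.41816
Terminal value at year 5: TV = D_5×(1+g_2)/(r−g_2) = 63357.54993/0.066 = 959962.87767
P_0 = D_1/(1+r)^1 + D_2/(1+r)^2 + D_3/(1+r)^3 + D_4/(1+r)^4 + D_5/(1+r)^5 + TV/(1+r)^5
    = 34828.09302 + 36869.18127 + 39029.88677 + 41317.21967 + 43738.60092 + 668670.42918 = 864453.41083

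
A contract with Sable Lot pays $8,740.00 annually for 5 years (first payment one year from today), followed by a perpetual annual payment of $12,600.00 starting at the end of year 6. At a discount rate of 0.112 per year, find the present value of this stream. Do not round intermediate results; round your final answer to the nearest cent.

PV of 5-year annuity: $8,740.00 × [1 − (1+0.112)^−5] / 0.112 = 32140.28106
Perpetuity value at year 5: $12,600.00 / 0.112 = 112500.00000
PV of perpetuity: 112500.00000 / (1+0.112)^5 = 66165.04104
Total PV = 32140.28106 + 66165.04104 = 98305.32210

$98305.32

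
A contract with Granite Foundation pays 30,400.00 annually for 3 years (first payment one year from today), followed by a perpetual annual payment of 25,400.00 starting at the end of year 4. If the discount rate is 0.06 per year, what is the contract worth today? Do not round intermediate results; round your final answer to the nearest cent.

436698.39

PV of 3-year annuity: 30,400.00 × [1 − (1+0.06)^−3] / 0.06 = 81259.56326
Perpetuity value at year 3: 25,400.00 / 0.06 = 423333.33333
PV of perpetuity: 423333.33333 / (1+0.06)^3 = 355438.82982
Total PV = 81259.56326 + 355438.82982 = 436698.39308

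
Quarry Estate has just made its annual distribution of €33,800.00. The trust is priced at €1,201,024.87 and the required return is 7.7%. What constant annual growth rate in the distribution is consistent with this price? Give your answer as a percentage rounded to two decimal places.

P = D₀(1+g)/(r−g) ⇒ P(r−g) = D₀(1+g) ⇒ g(P+D₀) = P·r − D₀
g = (P·r − D₀)/(P + D₀) = (€1,201,024.87×0.077 − €33,800.00) / (€1,201,024.87 + €33,800.00) = 0.047520

4.75%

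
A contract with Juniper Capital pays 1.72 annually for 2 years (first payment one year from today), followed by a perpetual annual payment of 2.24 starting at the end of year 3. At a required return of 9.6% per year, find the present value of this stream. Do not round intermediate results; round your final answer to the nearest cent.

22.43

PV of 2-year annuity: 1.72 × [1 − (1+0.096)^−2] / 0.096 = 3.00123
Perpetuity value at year 2: 2.24 / 0.096 = 23.33333
PV of perpetuity: 23.33333 / (1+0.096)^2 = 19.42476
Total PV = 3.00123 + 19.42476 = 22.42599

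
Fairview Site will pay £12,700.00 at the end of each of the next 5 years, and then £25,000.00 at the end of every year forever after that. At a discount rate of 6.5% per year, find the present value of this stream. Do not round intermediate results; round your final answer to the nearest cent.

PV of 5-year annuity: £12,700.00 × [1 − (1+0.065)^−5] / 0.065 = 52777.12886
Perpetuity value at year 5: £25,000.00 / 0.065 = 384615.38462
PV of perpetuity: 384615.38462 / (1+0.065)^5 = 280723.39866
Total PV = 52777.12886 + 280723.39866 = 333500.52753

£333500.53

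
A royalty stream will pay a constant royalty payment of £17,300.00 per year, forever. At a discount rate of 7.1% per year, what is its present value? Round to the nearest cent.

Level perpetuity: PV = C / r = £17,300.00 / 0.071 = £243,661.97

£243661.97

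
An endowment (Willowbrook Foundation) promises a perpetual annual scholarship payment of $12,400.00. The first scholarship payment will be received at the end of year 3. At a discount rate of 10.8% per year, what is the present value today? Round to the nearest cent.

$93523.00

Value at end of year 2: C / r = $12,400.00 / 0.108 = $114,814.8148
Discount to today: PV = $114,814.8148 / (1 + 0.108)^2 = $114,814.8148 / 1.227664 = $93,523.00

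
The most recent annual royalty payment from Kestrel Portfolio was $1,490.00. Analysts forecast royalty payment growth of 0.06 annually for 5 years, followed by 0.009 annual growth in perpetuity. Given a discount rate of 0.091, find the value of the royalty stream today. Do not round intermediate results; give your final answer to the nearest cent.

D_1 = 1579.40000
D_2 = 1674.16400
D_3 = 1774.61384
D_4 = 1881.09067
D_5 = 1993.95611
Terminal value at year 5: TV = D_5×(1+g_2)/(r−g_2) = 2011.90172/0.082 = 24535.38678
P_0 = D_1/(1+r)^1 + D_2/(1+r)^2 + D_3/(1+r)^3 + D_4/(1+r)^4 + D_5/(1+r)^5 + TV/(1+r)^5
    = 1447.66269 + 1406.52837 + 1366.56286 + 1327.73293 + 1290.00633 + 15873.37059 = 22711.86378

$22711.86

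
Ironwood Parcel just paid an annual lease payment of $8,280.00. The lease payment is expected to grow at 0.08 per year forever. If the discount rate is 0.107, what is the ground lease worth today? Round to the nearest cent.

$331200.00

D₁ = D₀ × (1 + g) = $8,280.00 × 1.08 = $8,942.4000
Growing perpetuity: P = D₁ / (r − g) = $8,942.4000 / (0.107 − 0.08) = $331,200.00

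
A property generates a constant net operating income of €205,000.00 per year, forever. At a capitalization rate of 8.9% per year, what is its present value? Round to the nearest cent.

€2303370.79

Level perpetuity: PV = C / r = €205,000.00 / 0.089 = €2,303,370.79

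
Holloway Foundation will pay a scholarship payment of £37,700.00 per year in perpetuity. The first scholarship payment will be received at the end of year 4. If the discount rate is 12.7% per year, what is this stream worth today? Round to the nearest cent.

Value at end of year 3: C / r = £37,700.00 / 0.127 = £296,850.3937
Discount to today: PV = £296,850.3937 / (1 + 0.127)^3 = £296,850.3937 / 1.431435 = £207,379.53

£207379.53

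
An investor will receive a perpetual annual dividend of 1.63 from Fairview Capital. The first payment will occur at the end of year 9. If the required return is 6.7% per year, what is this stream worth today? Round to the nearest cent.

14.48

Value at end of year 8: C / r = 1.63 / 0.067 = 24.3284
Discount to today: PV = 24.3284 / (1 + 0.067)^8 = 24.3284 / 1.680023 = 14.48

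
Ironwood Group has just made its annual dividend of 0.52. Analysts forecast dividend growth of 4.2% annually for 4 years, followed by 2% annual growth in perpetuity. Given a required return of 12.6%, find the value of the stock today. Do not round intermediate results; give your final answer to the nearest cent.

D_1 = 0.54184
D_2 = 0.56460
D_3 = 0.58831
D_4 = 0.61302
Terminal value at year 4: TV = D_4×(1+g_2)/(r−g_2) = 0.62528/0.106 = 5.89887
P_0 = D_1/(1+r)^1 + D_2/(1+r)^2 + D_3/(1+r)^3 + D_4/(1+r)^4 + TV/(1+r)^4
    = 0.48121 + 0.44531 + 0.41209 + 0.38135 + 3.66957 = 5.38952

5.39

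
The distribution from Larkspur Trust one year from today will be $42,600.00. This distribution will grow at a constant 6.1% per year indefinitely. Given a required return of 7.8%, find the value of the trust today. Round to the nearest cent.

$2505882.35

Growing perpetuity: P = D₁ / (r − g) = $42,600.0000 / (0.078 − 0.061) = $2,505,882.35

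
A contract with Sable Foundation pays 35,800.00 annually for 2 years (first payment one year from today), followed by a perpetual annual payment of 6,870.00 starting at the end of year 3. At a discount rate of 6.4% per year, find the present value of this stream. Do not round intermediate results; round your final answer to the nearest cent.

160087.97

PV of 2-year annuity: 35,800.00 × [1 − (1+0.064)^−2] / 0.064 = 65269.37645
Perpetuity value at year 2: 6,870.00 / 0.064 = 107343.75000
PV of perpetuity: 107343.75000 / (1+0.064)^2 = 94818.59312
Total PV = 65269.37645 + 94818.59312 = 160087.96957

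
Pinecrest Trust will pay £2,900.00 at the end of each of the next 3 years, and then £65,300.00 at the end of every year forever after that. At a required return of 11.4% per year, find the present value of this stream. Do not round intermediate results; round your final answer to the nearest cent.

PV of 3-year annuity: £2,900.00 × [1 − (1+0.114)^−3] / 0.114 = 7037.75967
Perpetuity value at year 3: £65,300.00 / 0.114 = 572807.01754
PV of perpetuity: 572807.01754 / (1+0.114)^3 = 414336.08431
Total PV = 7037.75967 + 414336.08431 = 421373.84398

£421373.84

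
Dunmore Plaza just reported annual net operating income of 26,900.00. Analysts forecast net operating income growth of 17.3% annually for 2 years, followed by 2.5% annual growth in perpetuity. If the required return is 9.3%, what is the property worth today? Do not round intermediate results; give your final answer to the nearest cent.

D_1 = 31553.70000
D_2 = 37012.49010
Terminal value at year 2: TV = D_2×(1+g_2)/(r−g_2) = 37937.80235/0.068 = 557908.85813
P_0 = D_1/(1+r)^1 + D_2/(1+r)^2 + TV/(1+r)^2
    = 28868.89296 + 30981.89518 + 467006.50829 = 526857.29643

526857.30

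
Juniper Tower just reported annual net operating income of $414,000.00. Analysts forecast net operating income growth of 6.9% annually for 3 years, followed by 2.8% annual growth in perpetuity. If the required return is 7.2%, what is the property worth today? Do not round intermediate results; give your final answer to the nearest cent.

D_1 = 442566.00000
D_2 = 473103.05400
D_3 = 505747.16473
Terminal value at year 3: TV = D_3×(1+g_2)/(r−g_2) = 519908.08534/0.044 = 11816092.84860
P_0 = D_1/(1+r)^1 + D_2/(1+r)^2 + D_3/(1+r)^3 + TV/(1+r)^3
    = 412841.41791 + 411686.07812 + 410533.97156 + 9591566.42644 = 10826627.89403

$10826627.89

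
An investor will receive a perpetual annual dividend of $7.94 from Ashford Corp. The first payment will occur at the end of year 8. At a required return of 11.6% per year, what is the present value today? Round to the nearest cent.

Value at end of year 7: C / r = $7.94 / 0.116 = $68.4483
Discount to today: PV = $68.4483 / (1 + 0.116)^7 = $68.4483 / 2.156003 = $31.75

$31.75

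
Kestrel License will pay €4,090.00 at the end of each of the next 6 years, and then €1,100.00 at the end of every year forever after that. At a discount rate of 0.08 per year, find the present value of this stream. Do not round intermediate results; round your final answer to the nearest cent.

€27572.41

PV of 6-year annuity: €4,090.00 × [1 − (1+0.08)^−6] / 0.08 = 18907.57783
Perpetuity value at year 6: €1,100.00 / 0.08 = 13750.00000
PV of perpetuity: 13750.00000 / (1+0.08)^6 = 8664.83237
Total PV = 18907.57783 + 8664.83237 = 27572.41020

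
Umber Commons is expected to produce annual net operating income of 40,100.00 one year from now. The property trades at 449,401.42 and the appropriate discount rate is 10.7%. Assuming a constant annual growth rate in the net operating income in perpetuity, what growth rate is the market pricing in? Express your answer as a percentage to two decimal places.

1.78%

P = D₁/(r−g) ⇒ g = r − D₁/P = 0.107 − 40,100.00/449,401.42 = 0.017770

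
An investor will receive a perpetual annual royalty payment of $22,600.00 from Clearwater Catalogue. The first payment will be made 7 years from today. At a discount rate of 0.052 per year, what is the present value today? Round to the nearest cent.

Value at end of year 6: C / r = $22,600.00 / 0.052 = $434,615.3846
Discount to today: PV = $434,615.3846 / (1 + 0.052)^6 = $434,615.3846 / 1.355484 = $320,634.80

$320634.80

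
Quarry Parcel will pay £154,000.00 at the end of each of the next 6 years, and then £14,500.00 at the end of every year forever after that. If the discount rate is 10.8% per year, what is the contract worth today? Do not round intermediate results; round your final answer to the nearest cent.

£727835.17

PV of 6-year annuity: £154,000.00 × [1 − (1+0.108)^−6] / 0.108 = 655273.76061
Perpetuity value at year 6: £14,500.00 / 0.108 = 134259.25926
PV of perpetuity: 134259.25926 / (1+0.108)^6 = 72561.40518
Total PV = 655273.76061 + 72561.40518 = 727835.16578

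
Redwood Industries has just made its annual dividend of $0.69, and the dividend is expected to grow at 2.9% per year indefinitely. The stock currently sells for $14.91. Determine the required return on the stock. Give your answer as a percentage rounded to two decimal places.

7.66%

D₁ = $0.69 × 1.029 = $0.7100
P = D₁/(r − g) ⇒ r = D₁/P + g = $0.7100/$14.91 + 0.029 = 0.047620 + 0.029 = 0.076620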